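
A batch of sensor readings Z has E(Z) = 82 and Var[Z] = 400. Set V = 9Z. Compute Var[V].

V = 9Z is linear with a = 9, b = 0.
Var[V] = a²·Var[Z] = 9²·400 = 32400.

Var[V] = 32400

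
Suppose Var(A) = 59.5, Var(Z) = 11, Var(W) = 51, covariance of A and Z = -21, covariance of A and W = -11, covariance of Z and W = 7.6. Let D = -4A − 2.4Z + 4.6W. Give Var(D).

Var(D) = a²·Var(A) + b²·Var(Z) + c²·Var(W) + 2ab·covariance of A and Z + 2ac·covariance of A and W + 2bc·covariance of Z and W, with a = -4, b = -2.4, c = 4.6.
= 952 + 63.36 + 1079.16 + (-403.2) + 404.8 + (-167.808)
= 1928.312.

Var(D) = 1928.312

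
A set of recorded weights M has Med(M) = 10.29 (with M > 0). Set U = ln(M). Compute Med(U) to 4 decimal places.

Med(U) = 2.3312

ln(M) is monotone on this domain, so Med(U) = ln(10.29) ≈ 2.3312.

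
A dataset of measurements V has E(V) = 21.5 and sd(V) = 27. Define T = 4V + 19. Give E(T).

T = 4V + 19 is linear with a = 4, b = 19.
E(T) = a·E(V) + b = 4·21.5 + 19 = 105.

E(T) = 105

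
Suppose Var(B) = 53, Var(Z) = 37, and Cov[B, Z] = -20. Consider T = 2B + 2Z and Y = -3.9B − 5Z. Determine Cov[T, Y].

Cov[T, Y] = -427.4

By bilinearity, Cov[T, Y] = ac·Var(B) + bd·Var(Z) + (ad+bc)·Cov[B, Z], with a=2, b=2, c=-3.9, d=-5.
ac·Var(B) = 2·(-3.9)·53 = -413.4
bd·Var(Z) = 2·(-5)·37 = -370
(ad+bc)·Cov[B, Z] = (-17.8)·(-20) = 356
Cov[T, Y] = -413.4 + (-370) + 356 = -427.4.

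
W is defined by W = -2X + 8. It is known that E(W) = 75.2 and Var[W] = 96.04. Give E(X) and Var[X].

From W = -2X + 8: E(W) = a·E(X) + b, so E(X) = (E(W) − b)/a = (75.2 − 8)/(-2) = -33.6.
Var[W] = a²·Var[X], so Var[X] = 96.04/(-2)² = 24.01.

E(X) = -33.6, Var[X] = 24.01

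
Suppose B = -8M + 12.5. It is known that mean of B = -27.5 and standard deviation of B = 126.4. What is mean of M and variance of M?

mean of M = 5, variance of M = 249.64

From B = -8M + 12.5: mean of B = a·mean of M + b, so mean of M = (mean of B − b)/a = (-27.5 − 12.5)/(-8) = 5.
variance of B = 126.4² = 15976.96.
variance of B = a²·variance of M, so variance of M = 15976.96/(-8)² = 249.64.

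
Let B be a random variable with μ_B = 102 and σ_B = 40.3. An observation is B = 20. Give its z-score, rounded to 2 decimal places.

z = -2.03

z = (B − μ_B) / σ_B = (20 − 102) / 40.3 ≈ -2.03.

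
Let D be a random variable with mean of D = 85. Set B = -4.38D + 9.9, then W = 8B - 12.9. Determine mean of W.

mean of W = -2912.1

mean of B = (-4.38)·85 + 9.9 = -362.4.
mean of W = 8·(-362.4) + (-12.9) = -2912.1.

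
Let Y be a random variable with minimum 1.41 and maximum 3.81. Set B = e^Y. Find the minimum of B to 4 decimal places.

e^Y is increasing on this domain, so min(B) comes from min(Y) = 1.41: min(B) = exp(1.41) ≈ 4.096.

min(B) = 4.096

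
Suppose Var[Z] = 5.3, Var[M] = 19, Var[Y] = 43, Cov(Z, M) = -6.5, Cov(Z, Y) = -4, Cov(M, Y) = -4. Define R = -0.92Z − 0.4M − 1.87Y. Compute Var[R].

Var[R] = 133.36142

Var[R] = a²·Var[Z] + b²·Var[M] + c²·Var[Y] + 2ab·Cov(Z, M) + 2ac·Cov(Z, Y) + 2bc·Cov(M, Y), with a = -0.92, b = -0.4, c = -1.87.
= 4.48592 + 3.04 + 150.3667 + (-4.784) + (-13.7632) + (-5.984)
= 133.36142.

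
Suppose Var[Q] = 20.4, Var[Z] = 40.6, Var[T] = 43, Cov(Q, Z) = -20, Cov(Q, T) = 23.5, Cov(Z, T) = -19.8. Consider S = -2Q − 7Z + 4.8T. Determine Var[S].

Var[S] = a²·Var[Q] + b²·Var[Z] + c²·Var[T] + 2ab·Cov(Q, Z) + 2ac·Cov(Q, T) + 2bc·Cov(Z, T), with a = -2, b = -7, c = 4.8.
= 81.6 + 1989.4 + 990.72 + (-560) + (-451.2) + 1330.56
= 3381.08.

Var[S] = 3381.08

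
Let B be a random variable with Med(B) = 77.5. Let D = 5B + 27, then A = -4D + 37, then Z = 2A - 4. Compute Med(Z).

Med(D) = 5·77.5 + 27 = 414.5.
Med(A) = (-4)·414.5 + 37 = -1621.
Med(Z) = 2·(-1621) + (-4) = -3246.

Med(Z) = -3246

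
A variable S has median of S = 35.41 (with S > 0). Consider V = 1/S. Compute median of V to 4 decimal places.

1/S is monotone on this domain, so median of V = 1/(35.41) ≈ 0.0282.

median of V = 0.0282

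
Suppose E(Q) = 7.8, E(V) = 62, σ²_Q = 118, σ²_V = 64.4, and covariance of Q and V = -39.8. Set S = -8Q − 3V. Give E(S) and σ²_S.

E(S) = (-8)·E(Q) + (-3)·E(V) = (-8)·7.8 + (-3)·62 = -248.4.
σ²_S = a²·σ²_Q + b²·σ²_V + 2ab·covariance of Q and V with a = -8, b = -3.
= (-8)²·118 + (-3)²·64.4 + 2·(-8)·(-3)·(-39.8)
= 7552 + 579.6 + (-1910.4) = 6221.2.

E(S) = -248.4, σ²_S = 6221.2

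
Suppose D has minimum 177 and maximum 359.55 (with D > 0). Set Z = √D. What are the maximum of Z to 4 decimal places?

√D is increasing on this domain, so max(Z) comes from max(D) = 359.55: max(Z) = √(359.55) ≈ 18.9618.

max(Z) = 18.9618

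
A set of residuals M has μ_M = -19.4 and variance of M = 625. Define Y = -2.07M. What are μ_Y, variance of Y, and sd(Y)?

μ_Y = 40.158, variance of Y = 2678.0625, sd(Y) = 51.75

Y = -2.07M is linear with a = -2.07, b = 0.
μ_Y = a·μ_M + b = (-2.07)·(-19.4) = 40.158.
variance of Y = a²·variance of M = (-2.07)²·625 = 2678.0625.
sd(M) = √625 = 25.
sd(Y) = |a|·sd(M) = |-2.07|·25 = 51.75.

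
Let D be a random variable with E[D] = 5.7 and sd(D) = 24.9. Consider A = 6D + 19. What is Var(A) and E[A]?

Var(A) = 22320.36, E[A] = 53.2

A = 6D + 19 is linear with a = 6, b = 19.
Var(D) = 24.9² = 620.01.
Var(A) = a²·Var(D) = 6²·620.01 = 22320.36 (the additive constant 19 does not affect variance).
E[A] = a·E[D] + b = 6·5.7 + 19 = 53.2.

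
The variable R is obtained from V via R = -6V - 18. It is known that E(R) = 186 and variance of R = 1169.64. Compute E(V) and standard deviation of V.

E(V) = -34, standard deviation of V = 5.7

From R = -6V - 18: E(R) = a·E(V) + b, so E(V) = (E(R) − b)/a = (186 − (-18))/(-6) = -34.
standard deviation of R = √1169.64 = 34.2.
standard deviation of R = |a|·standard deviation of V, so standard deviation of V = 34.2/|-6| = 5.7.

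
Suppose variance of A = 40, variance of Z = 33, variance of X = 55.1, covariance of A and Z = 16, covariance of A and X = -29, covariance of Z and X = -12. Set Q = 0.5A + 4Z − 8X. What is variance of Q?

variance of Q = 5128.4

variance of Q = a²·variance of A + b²·variance of Z + c²·variance of X + 2ab·covariance of A and Z + 2ac·covariance of A and X + 2bc·covariance of Z and X, with a = 0.5, b = 4, c = -8.
= 10 + 528 + 3526.4 + 64 + 232 + 768
= 5128.4.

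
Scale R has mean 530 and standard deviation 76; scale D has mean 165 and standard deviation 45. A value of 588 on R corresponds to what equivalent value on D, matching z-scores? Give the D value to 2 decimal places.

D = 199.34

z = (588 − 530)/76 ≈ 0.7632.
D = 165 + z·45 = 165 + (588 − 530)·45/76 ≈ 199.34.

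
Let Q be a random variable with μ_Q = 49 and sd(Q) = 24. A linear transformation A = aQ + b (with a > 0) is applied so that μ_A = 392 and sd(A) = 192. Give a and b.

sd(A) = a·sd(Q) (a > 0), so a = 192/24 = 8.
μ_A = a·μ_Q + b, so b = 392 − 8·49 = 0.

a = 8, b = 0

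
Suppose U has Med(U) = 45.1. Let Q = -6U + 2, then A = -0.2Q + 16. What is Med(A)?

Med(A) = 69.72

Med(Q) = (-6)·45.1 + 2 = -268.6.
Med(A) = (-0.2)·(-268.6) + 16 = 69.72.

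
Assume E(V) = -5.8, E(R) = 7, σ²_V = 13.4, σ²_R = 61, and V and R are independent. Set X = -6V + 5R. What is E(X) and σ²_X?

E(X) = (-6)·E(V) + 5·E(R) = (-6)·(-5.8) + 5·7 = 69.8.
σ²_X = a²·σ²_V + b²·σ²_R + 2ab·covariance of V and R with a = -6, b = 5.
Independence gives covariance of V and R = 0.
= (-6)²·13.4 + 5²·61 + 2·(-6)·5·0
= 482.4 + 1525 + 0 = 2007.4.

E(X) = 69.8, σ²_X = 2007.4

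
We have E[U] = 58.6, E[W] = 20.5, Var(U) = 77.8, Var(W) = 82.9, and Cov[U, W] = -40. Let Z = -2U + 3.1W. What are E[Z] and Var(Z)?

E[Z] = -53.65, Var(Z) = 1603.869

E[Z] = (-2)·E[U] + 3.1·E[W] = (-2)·58.6 + 3.1·20.5 = -53.65.
Var(Z) = a²·Var(U) + b²·Var(W) + 2ab·Cov[U, W] with a = -2, b = 3.1.
= (-2)²·77.8 + 3.1²·82.9 + 2·(-2)·3.1·(-40)
= 311.2 + 796.669 + 496 = 1603.869.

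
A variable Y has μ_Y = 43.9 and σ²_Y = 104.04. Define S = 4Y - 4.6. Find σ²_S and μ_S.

S = 4Y - 4.6 is linear with a = 4, b = -4.6.
σ²_S = a²·σ²_Y = 4²·104.04 = 1664.64 (the additive constant -4.6 does not affect variance).
μ_S = a·μ_Y + b = 4·43.9 + (-4.6) = 171.

σ²_S = 1664.64, μ_S = 171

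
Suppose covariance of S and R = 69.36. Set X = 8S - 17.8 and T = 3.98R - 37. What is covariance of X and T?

covariance of X and T = 2208.4224

covariance of X and T = a·c·covariance of S and R = 8·3.98·69.36 = 2208.4224. Additive constants drop out.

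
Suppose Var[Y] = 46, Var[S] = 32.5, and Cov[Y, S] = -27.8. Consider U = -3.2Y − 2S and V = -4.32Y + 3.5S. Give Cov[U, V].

By bilinearity, Cov[U, V] = ac·Var[Y] + bd·Var[S] + (ad+bc)·Cov[Y, S], with a=-3.2, b=-2, c=-4.32, d=3.5.
ac·Var[Y] = (-3.2)·(-4.32)·46 = 635.904
bd·Var[S] = (-2)·3.5·32.5 = -227.5
(ad+bc)·Cov[Y, S] = (-2.56)·(-27.8) = 71.168
Cov[U, V] = 635.904 + (-227.5) + 71.168 = 479.572.

Cov[U, V] = 479.572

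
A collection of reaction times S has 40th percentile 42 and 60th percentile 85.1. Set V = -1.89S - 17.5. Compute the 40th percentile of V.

Since a = -1.89 < 0 the transformation is decreasing, reversing order: the 40th percentile of V corresponds to the 60th percentile of S.
So P_{40}(V) = a·P_{60}(S) + b = (-1.89)·85.1 + (-17.5) = -178.339.

40th percentile of V = -178.339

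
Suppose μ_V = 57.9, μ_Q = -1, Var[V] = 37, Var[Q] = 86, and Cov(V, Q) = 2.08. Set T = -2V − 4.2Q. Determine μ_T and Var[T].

μ_T = -111.6, Var[T] = 1699.984

μ_T = (-2)·μ_V + (-4.2)·μ_Q = (-2)·57.9 + (-4.2)·(-1) = -111.6.
Var[T] = a²·Var[V] + b²·Var[Q] + 2ab·Cov(V, Q) with a = -2, b = -4.2.
= (-2)²·37 + (-4.2)²·86 + 2·(-2)·(-4.2)·2.08
= 148 + 1517.04 + 34.944 = 1699.984.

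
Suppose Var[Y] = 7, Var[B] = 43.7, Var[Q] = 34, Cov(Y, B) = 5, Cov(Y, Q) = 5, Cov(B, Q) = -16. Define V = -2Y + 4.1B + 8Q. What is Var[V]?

Var[V] = 1646.997

Var[V] = a²·Var[Y] + b²·Var[B] + c²·Var[Q] + 2ab·Cov(Y, B) + 2ac·Cov(Y, Q) + 2bc·Cov(B, Q), with a = -2, b = 4.1, c = 8.
= 28 + 734.597 + 2176 + (-82) + (-160) + (-1049.6)
= 1646.997.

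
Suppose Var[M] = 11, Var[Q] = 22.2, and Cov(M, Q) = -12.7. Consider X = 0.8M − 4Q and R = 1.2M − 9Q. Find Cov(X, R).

By bilinearity, Cov(X, R) = ac·Var[M] + bd·Var[Q] + (ad+bc)·Cov(M, Q), with a=0.8, b=-4, c=1.2, d=-9.
ac·Var[M] = 0.8·1.2·11 = 10.56
bd·Var[Q] = (-4)·(-9)·22.2 = 799.2
(ad+bc)·Cov(M, Q) = (-12)·(-12.7) = 152.4
Cov(X, R) = 10.56 + 799.2 + 152.4 = 962.16.

Cov(X, R) = 962.16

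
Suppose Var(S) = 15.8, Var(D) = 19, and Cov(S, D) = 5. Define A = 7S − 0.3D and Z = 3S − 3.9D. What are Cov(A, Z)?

By bilinearity, Cov(A, Z) = ac·Var(S) + bd·Var(D) + (ad+bc)·Cov(S, D), with a=7, b=-0.3, c=3, d=-3.9.
ac·Var(S) = 7·3·15.8 = 331.8
bd·Var(D) = (-0.3)·(-3.9)·19 = 22.23
(ad+bc)·Cov(S, D) = (-28.2)·5 = -141
Cov(A, Z) = 331.8 + 22.23 + (-141) = 213.03.

Cov(A, Z) = 213.03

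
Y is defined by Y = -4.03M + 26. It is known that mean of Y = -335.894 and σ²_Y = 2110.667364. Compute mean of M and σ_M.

mean of M = 89.8, σ_M = 11.4

From Y = -4.03M + 26: mean of Y = a·mean of M + b, so mean of M = (mean of Y − b)/a = (-335.894 − 26)/(-4.03) = 89.8.
σ_Y = √2110.667364 = 45.942.
σ_Y = |a|·σ_M, so σ_M = 45.942/|-4.03| = 11.4.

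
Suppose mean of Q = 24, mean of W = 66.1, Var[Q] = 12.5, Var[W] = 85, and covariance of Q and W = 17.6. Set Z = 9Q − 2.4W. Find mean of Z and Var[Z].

mean of Z = 57.36, Var[Z] = 741.78

mean of Z = 9·mean of Q + (-2.4)·mean of W = 9·24 + (-2.4)·66.1 = 57.36.
Var[Z] = a²·Var[Q] + b²·Var[W] + 2ab·covariance of Q and W with a = 9, b = -2.4.
= 9²·12.5 + (-2.4)²·85 + 2·9·(-2.4)·17.6
= 1012.5 + 489.6 + (-760.32) = 741.78.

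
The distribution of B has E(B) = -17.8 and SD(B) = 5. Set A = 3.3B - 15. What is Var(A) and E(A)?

Var(A) = 272.25, E(A) = -73.74

A = 3.3B - 15 is linear with a = 3.3, b = -15.
Var(B) = 5² = 25.
Var(A) = a²·Var(B) = 3.3²·25 = 272.25 (the additive constant -15 does not affect variance).
E(A) = a·E(B) + b = 3.3·(-17.8) + (-15) = -73.74.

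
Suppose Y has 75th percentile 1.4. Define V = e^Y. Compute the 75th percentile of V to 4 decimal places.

75th percentile of V = 4.0552

e^Y is increasing, so P_{75}(V) = g(P_{75}(Y)) ≈ 4.0552.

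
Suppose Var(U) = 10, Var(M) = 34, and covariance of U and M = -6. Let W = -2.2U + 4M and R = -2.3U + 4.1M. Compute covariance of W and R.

covariance of W and R = 717.52

By bilinearity, covariance of W and R = ac·Var(U) + bd·Var(M) + (ad+bc)·covariance of U and M, with a=-2.2, b=4, c=-2.3, d=4.1.
ac·Var(U) = (-2.2)·(-2.3)·10 = 50.6
bd·Var(M) = 4·4.1·34 = 557.6
(ad+bc)·covariance of U and M = (-18.22)·(-6) = 109.32
covariance of W and R = 50.6 + 557.6 + 109.32 = 717.52.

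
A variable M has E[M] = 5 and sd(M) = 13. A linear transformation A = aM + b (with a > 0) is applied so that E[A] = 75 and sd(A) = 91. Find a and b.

sd(A) = a·sd(M) (a > 0), so a = 91/13 = 7.
E[A] = a·E[M] + b, so b = 75 − 7·5 = 40.

a = 7, b = 40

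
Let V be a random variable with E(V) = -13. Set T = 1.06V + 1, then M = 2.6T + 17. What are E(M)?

E(T) = 1.06·(-13) + 1 = -12.78.
E(M) = 2.6·(-12.78) + 17 = -16.228.

E(M) = -16.228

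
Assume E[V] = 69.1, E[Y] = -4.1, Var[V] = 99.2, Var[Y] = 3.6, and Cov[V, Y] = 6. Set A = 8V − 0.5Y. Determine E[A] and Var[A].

E[A] = 554.85, Var[A] = 6301.7

E[A] = 8·E[V] + (-0.5)·E[Y] = 8·69.1 + (-0.5)·(-4.1) = 554.85.
Var[A] = a²·Var[V] + b²·Var[Y] + 2ab·Cov[V, Y] with a = 8, b = -0.5.
= 8²·99.2 + (-0.5)²·3.6 + 2·8·(-0.5)·6
= 6348.8 + 0.9 + (-48) = 6301.7.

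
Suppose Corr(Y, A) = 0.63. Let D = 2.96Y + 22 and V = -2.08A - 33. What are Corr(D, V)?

Corr(D, V) = -0.63

Linear rescalings preserve |correlation|; the slopes 2.96 and -2.08 have opposite signs, so the correlation flips sign: Corr(D, V) = −Corr(Y, A) = -0.63.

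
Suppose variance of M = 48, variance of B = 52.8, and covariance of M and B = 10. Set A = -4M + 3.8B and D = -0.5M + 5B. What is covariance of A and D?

covariance of A and D = 880.2

By bilinearity, covariance of A and D = ac·variance of M + bd·variance of B + (ad+bc)·covariance of M and B, with a=-4, b=3.8, c=-0.5, d=5.
ac·variance of M = (-4)·(-0.5)·48 = 96
bd·variance of B = 3.8·5·52.8 = 1003.2
(ad+bc)·covariance of M and B = (-21.9)·10 = -219
covariance of A and D = 96 + 1003.2 + (-219) = 880.2.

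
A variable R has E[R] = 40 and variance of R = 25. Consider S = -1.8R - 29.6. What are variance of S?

variance of S = 81

S = -1.8R - 29.6 is linear with a = -1.8, b = -29.6.
variance of S = a²·variance of R = (-1.8)²·25 = 81 (the additive constant -29.6 does not affect variance).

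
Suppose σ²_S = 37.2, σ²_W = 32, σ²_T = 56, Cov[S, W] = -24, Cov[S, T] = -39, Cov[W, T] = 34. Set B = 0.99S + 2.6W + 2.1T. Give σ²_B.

σ²_B = 585.30572

σ²_B = a²·σ²_S + b²·σ²_W + c²·σ²_T + 2ab·Cov[S, W] + 2ac·Cov[S, T] + 2bc·Cov[W, T], with a = 0.99, b = 2.6, c = 2.1.
= 36.45972 + 216.32 + 246.96 + (-123.552) + (-162.162) + 371.28
= 585.30572.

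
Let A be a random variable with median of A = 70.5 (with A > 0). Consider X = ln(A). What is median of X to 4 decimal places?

ln(A) is monotone on this domain, so median of X = ln(70.5) ≈ 4.2556.

median of X = 4.2556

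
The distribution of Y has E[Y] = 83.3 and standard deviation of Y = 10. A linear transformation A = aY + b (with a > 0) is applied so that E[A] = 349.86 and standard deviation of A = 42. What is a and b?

standard deviation of A = a·standard deviation of Y (a > 0), so a = 42/10 = 4.2.
E[A] = a·E[Y] + b, so b = 349.86 − 4.2·83.3 = 0.

a = 4.2, b = 0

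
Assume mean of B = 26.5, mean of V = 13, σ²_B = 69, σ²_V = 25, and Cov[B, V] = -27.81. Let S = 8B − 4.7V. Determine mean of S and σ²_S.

mean of S = 150.9, σ²_S = 7059.562

mean of S = 8·mean of B + (-4.7)·mean of V = 8·26.5 + (-4.7)·13 = 150.9.
σ²_S = a²·σ²_B + b²·σ²_V + 2ab·Cov[B, V] with a = 8, b = -4.7.
= 8²·69 + (-4.7)²·25 + 2·8·(-4.7)·(-27.81)
= 4416 + 552.25 + 2091.312 = 7059.562.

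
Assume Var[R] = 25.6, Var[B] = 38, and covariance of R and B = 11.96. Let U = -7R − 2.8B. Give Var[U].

Var[U] = 2021.152

Var[U] = a²·Var[R] + b²·Var[B] + 2ab·covariance of R and B with a = -7, b = -2.8.
= (-7)²·25.6 + (-2.8)²·38 + 2·(-7)·(-2.8)·11.96
= 1254.4 + 297.92 + 468.832 = 2021.152.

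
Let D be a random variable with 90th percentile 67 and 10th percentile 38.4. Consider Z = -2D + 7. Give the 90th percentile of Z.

90th percentile of Z = -69.8

Since a = -2 < 0 the transformation is decreasing, reversing order: the 90th percentile of Z corresponds to the 10th percentile of D.
So P_{90}(Z) = a·P_{10}(D) + b = (-2)·38.4 + 7 = -69.8.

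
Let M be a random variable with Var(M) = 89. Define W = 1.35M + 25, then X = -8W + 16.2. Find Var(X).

Var(W) = 1.35²·89 = 162.2025.
Var(X) = (-8)²·162.2025 = 10380.96.

Var(X) = 10380.96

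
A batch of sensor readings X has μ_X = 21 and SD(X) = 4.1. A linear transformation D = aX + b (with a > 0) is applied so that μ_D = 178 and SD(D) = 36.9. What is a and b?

a = 9, b = -11

SD(D) = a·SD(X) (a > 0), so a = 36.9/4.1 = 9.
μ_D = a·μ_X + b, so b = 178 − 9·21 = -11.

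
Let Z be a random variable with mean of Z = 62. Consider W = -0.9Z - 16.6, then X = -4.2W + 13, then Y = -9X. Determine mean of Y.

mean of Y = -2853.72

mean of W = (-0.9)·62 + (-16.6) = -72.4.
mean of X = (-4.2)·(-72.4) + 13 = 317.08.
mean of Y = (-9)·317.08 = -2853.72.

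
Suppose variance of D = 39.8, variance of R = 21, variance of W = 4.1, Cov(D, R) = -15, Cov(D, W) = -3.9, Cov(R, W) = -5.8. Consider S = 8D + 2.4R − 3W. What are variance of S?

variance of S = a²·variance of D + b²·variance of R + c²·variance of W + 2ab·Cov(D, R) + 2ac·Cov(D, W) + 2bc·Cov(R, W), with a = 8, b = 2.4, c = -3.
= 2547.2 + 120.96 + 36.9 + (-576) + 187.2 + 83.52
= 2399.78.

variance of S = 2399.78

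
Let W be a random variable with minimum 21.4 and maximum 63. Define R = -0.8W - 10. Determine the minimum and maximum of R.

a = -0.8 < 0, so order reverses: min(R) = a·max(W)+b = (-0.8)·63 + (-10) = -60.4; max(R) = a·min(W)+b = (-0.8)·21.4 + (-10) = -27.12.

min(R) = -60.4, max(R) = -27.12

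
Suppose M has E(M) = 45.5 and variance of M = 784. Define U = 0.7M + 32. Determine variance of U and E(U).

variance of U = 384.16, E(U) = 63.85

U = 0.7M + 32 is linear with a = 0.7, b = 32.
variance of U = a²·variance of M = 0.7²·784 = 384.16 (the additive constant 32 does not affect variance).
E(U) = a·E(M) + b = 0.7·45.5 + 32 = 63.85.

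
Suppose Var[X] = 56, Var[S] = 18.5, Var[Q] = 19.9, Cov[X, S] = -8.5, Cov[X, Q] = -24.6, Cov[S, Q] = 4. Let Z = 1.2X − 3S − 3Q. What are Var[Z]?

Var[Z] = a²·Var[X] + b²·Var[S] + c²·Var[Q] + 2ab·Cov[X, S] + 2ac·Cov[X, Q] + 2bc·Cov[S, Q], with a = 1.2, b = -3, c = -3.
= 80.64 + 166.5 + 179.1 + 61.2 + 177.12 + 72
= 736.56.

Var[Z] = 736.56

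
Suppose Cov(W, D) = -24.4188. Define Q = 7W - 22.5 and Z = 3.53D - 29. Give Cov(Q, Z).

Cov(Q, Z) = -603.388548

Cov(Q, Z) = a·c·Cov(W, D) = 7·3.53·(-24.4188) = -603.388548. Additive constants drop out.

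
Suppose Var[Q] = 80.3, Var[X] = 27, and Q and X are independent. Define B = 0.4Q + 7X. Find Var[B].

Var[B] = 1335.848

Var[B] = a²·Var[Q] + b²·Var[X] + 2ab·Cov[Q, X] with a = 0.4, b = 7.
Independence gives Cov[Q, X] = 0.
= 0.4²·80.3 + 7²·27 + 2·0.4·7·0
= 12.848 + 1323 + 0 = 1335.848.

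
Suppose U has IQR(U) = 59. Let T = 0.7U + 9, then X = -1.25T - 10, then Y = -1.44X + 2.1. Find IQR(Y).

IQR(Y) = 74.34

IQR(T) = |0.7|·59 = 41.3.
IQR(X) = |-1.25|·41.3 = 51.625.
IQR(Y) = |-1.44|·51.625 = 74.34.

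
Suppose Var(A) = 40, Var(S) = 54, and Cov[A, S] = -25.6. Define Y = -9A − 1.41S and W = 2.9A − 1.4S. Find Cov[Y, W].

Cov[Y, W] = -1155.2856

By bilinearity, Cov[Y, W] = ac·Var(A) + bd·Var(S) + (ad+bc)·Cov[A, S], with a=-9, b=-1.41, c=2.9, d=-1.4.
ac·Var(A) = (-9)·2.9·40 = -1044
bd·Var(S) = (-1.41)·(-1.4)·54 = 106.596
(ad+bc)·Cov[A, S] = (8.511)·(-25.6) = -217.8816
Cov[Y, W] = -1044 + 106.596 + (-217.8816) = -1155.2856.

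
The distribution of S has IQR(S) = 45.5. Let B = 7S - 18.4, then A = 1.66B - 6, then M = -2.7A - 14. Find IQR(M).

IQR(B) = |7|·45.5 = 318.5.
IQR(A) = |1.66|·318.5 = 528.71.
IQR(M) = |-2.7|·528.71 = 1427.517.

IQR(M) = 1427.517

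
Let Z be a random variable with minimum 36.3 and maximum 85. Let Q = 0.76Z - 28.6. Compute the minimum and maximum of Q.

a = 0.76 > 0, so min(Q) = a·min(Z)+b = 0.76·36.3 + (-28.6) = -1.012 and max(Q) = 0.76·85 + (-28.6) = 36.

min(Q) = -1.012, max(Q) = 36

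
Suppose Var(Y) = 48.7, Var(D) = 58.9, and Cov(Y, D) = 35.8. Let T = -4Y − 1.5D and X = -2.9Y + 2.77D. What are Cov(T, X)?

Cov(T, X) = 79.2565

By bilinearity, Cov(T, X) = ac·Var(Y) + bd·Var(D) + (ad+bc)·Cov(Y, D), with a=-4, b=-1.5, c=-2.9, d=2.77.
ac·Var(Y) = (-4)·(-2.9)·48.7 = 564.92
bd·Var(D) = (-1.5)·2.77·58.9 = -244.7295
(ad+bc)·Cov(Y, D) = (-6.73)·35.8 = -240.934
Cov(T, X) = 564.92 + (-244.7295) + (-240.934) = 79.2565.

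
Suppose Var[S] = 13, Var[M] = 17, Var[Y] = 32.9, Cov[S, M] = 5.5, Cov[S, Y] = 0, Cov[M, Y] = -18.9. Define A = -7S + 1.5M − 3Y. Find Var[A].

Var[A] = 1025.95

Var[A] = a²·Var[S] + b²·Var[M] + c²·Var[Y] + 2ab·Cov[S, M] + 2ac·Cov[S, Y] + 2bc·Cov[M, Y], with a = -7, b = 1.5, c = -3.
= 637 + 38.25 + 296.1 + (-115.5) + 0 + 170.1
= 1025.95.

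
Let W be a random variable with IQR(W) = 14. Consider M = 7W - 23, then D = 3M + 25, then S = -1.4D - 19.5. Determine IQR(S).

IQR(S) = 411.6

IQR(M) = |7|·14 = 98.
IQR(D) = |3|·98 = 294.
IQR(S) = |-1.4|·294 = 411.6.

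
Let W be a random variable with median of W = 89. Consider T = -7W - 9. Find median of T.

A linear map preserves order up to sign, so median of T = a·median of W + b = (-7)·89 + (-9) = -632.

median of T = -632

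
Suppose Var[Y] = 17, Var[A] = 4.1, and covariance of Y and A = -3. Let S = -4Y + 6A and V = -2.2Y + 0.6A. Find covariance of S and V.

covariance of S and V = 211.16

By bilinearity, covariance of S and V = ac·Var[Y] + bd·Var[A] + (ad+bc)·covariance of Y and A, with a=-4, b=6, c=-2.2, d=0.6.
ac·Var[Y] = (-4)·(-2.2)·17 = 149.6
bd·Var[A] = 6·0.6·4.1 = 14.76
(ad+bc)·covariance of Y and A = (-15.6)·(-3) = 46.8
covariance of S and V = 149.6 + 14.76 + 46.8 = 211.16.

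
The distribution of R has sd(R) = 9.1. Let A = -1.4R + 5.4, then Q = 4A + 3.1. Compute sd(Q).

sd(Q) = 50.96

sd(A) = |-1.4|·9.1 = 12.74.
sd(Q) = |4|·12.74 = 50.96.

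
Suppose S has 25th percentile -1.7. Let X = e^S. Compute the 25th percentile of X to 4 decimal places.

e^S is increasing, so P_{25}(X) = g(P_{25}(S)) ≈ 0.1827.

25th percentile of X = 0.1827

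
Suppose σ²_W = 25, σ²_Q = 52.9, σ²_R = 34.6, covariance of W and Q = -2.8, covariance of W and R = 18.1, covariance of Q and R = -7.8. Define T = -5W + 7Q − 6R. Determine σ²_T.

σ²_T = a²·σ²_W + b²·σ²_Q + c²·σ²_R + 2ab·covariance of W and Q + 2ac·covariance of W and R + 2bc·covariance of Q and R, with a = -5, b = 7, c = -6.
= 625 + 2592.1 + 1245.6 + 196 + 1086 + 655.2
= 6399.9.

σ²_T = 6399.9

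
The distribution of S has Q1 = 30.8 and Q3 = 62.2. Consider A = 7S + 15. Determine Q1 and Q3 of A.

Q1(A) = 230.6, Q3(A) = 450.4

a = 7 > 0: Q1(A) = a·Q1(S)+b = 230.6, Q3(A) = a·Q3(S)+b = 450.4.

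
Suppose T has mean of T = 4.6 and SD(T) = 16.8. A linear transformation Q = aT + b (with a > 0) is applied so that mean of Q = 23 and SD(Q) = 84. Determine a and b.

SD(Q) = a·SD(T) (a > 0), so a = 84/16.8 = 5.
mean of Q = a·mean of T + b, so b = 23 − 5·4.6 = 0.

a = 5, b = 0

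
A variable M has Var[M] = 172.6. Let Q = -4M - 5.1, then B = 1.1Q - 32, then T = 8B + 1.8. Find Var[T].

Var[Q] = (-4)²·172.6 = 2761.6.
Var[B] = 1.1²·2761.6 = 3341.536.
Var[T] = 8²·3341.536 = 213858.304.

Var[T] = 213858.304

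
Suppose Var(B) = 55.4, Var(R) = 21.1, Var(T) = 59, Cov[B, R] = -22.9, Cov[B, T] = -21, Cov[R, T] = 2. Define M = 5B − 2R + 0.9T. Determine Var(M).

Var(M) = a²·Var(B) + b²·Var(R) + c²·Var(T) + 2ab·Cov[B, R] + 2ac·Cov[B, T] + 2bc·Cov[R, T], with a = 5, b = -2, c = 0.9.
= 1385 + 84.4 + 47.79 + 458 + (-189) + (-7.2)
= 1778.99.

Var(M) = 1778.99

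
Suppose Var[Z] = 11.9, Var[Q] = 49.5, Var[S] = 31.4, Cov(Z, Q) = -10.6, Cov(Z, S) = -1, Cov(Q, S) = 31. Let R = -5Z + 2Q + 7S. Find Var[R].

Var[R] = a²·Var[Z] + b²·Var[Q] + c²·Var[S] + 2ab·Cov(Z, Q) + 2ac·Cov(Z, S) + 2bc·Cov(Q, S), with a = -5, b = 2, c = 7.
= 297.5 + 198 + 1538.6 + 212 + 70 + 868
= 3184.1.

Var[R] = 3184.1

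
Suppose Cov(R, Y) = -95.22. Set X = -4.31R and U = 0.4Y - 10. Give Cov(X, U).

Cov(X, U) = 164.15928

Cov(X, U) = a·c·Cov(R, Y) = (-4.31)·0.4·(-95.22) = 164.15928. Additive constants drop out.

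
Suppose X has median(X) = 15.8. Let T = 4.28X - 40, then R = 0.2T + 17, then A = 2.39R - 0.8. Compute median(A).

median(T) = 4.28·15.8 + (-40) = 27.624.
median(R) = 0.2·27.624 + 17 = 22.5248.
median(A) = 2.39·22.5248 + (-0.8) = 53.034272.

median(A) = 53.034272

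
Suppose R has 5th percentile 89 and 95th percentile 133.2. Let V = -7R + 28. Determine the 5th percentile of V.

Since a = -7 < 0 the transformation is decreasing, reversing order: the 5th percentile of V corresponds to the 95th percentile of R.
So P_{5}(V) = a·P_{95}(R) + b = (-7)·133.2 + 28 = -904.4.

5th percentile of V = -904.4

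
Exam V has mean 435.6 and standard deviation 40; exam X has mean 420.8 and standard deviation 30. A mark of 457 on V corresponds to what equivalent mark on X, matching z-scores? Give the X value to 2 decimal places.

X = 436.85

z = (457 − 435.6)/40 = 0.535.
X = 420.8 + z·30 = 420.8 + (457 − 435.6)·30/40 = 436.85.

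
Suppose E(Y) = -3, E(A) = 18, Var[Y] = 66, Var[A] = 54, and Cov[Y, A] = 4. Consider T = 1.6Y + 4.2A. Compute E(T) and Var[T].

E(T) = 1.6·E(Y) + 4.2·E(A) = 1.6·(-3) + 4.2·18 = 70.8.
Var[T] = a²·Var[Y] + b²·Var[A] + 2ab·Cov[Y, A] with a = 1.6, b = 4.2.
= 1.6²·66 + 4.2²·54 + 2·1.6·4.2·4
= 168.96 + 952.56 + 53.76 = 1175.28.

E(T) = 70.8, Var[T] = 1175.28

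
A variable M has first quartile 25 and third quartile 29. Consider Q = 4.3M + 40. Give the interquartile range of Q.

IQR of M = Q3 − Q1 = 29 − 25 = 4.
Under Q = aM + b, IQR(Q) = |a|·IQR(M) = |4.3|·4 = 17.2 (shifts cancel; spread scales by |a|).

IQR(Q) = 17.2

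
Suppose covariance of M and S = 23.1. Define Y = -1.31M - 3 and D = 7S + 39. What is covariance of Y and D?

covariance of Y and D = -211.827

covariance of Y and D = a·c·covariance of M and S = (-1.31)·7·23.1 = -211.827. Additive constants drop out.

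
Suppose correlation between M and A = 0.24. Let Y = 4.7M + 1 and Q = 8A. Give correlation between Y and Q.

Linear rescalings preserve correlation up to sign; here the slopes 4.7 and 8 have the same sign, so correlation between Y and Q = correlation between M and A = 0.24.

correlation between Y and Q = 0.24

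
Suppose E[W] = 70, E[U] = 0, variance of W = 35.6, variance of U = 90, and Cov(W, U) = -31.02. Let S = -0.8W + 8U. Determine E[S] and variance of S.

E[S] = (-0.8)·E[W] + 8·E[U] = (-0.8)·70 + 8·0 = -56.
variance of S = a²·variance of W + b²·variance of U + 2ab·Cov(W, U) with a = -0.8, b = 8.
= (-0.8)²·35.6 + 8²·90 + 2·(-0.8)·8·(-31.02)
= 22.784 + 5760 + 397.056 = 6179.84.

E[S] = -56, variance of S = 6179.84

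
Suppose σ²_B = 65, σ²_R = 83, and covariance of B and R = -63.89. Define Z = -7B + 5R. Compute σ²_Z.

σ²_Z = 9732.3

σ²_Z = a²·σ²_B + b²·σ²_R + 2ab·covariance of B and R with a = -7, b = 5.
= (-7)²·65 + 5²·83 + 2·(-7)·5·(-63.89)
= 3185 + 2075 + 4472.3 = 9732.3.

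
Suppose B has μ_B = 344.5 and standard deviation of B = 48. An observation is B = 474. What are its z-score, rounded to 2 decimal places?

z = 2.70

z = (B − μ_B) / standard deviation of B = (474 − 344.5) / 48 ≈ 2.70.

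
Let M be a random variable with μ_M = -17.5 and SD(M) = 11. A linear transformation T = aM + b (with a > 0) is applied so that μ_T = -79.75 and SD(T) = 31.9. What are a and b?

SD(T) = a·SD(M) (a > 0), so a = 31.9/11 = 2.9.
μ_T = a·μ_M + b, so b = -79.75 − 2.9·(-17.5) = -29.

a = 2.9, b = -29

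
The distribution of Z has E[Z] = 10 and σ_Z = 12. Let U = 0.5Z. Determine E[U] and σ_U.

U = 0.5Z is linear with a = 0.5, b = 0.
E[U] = a·E[Z] + b = 0.5·10 = 5.
σ_U = |a|·σ_Z = |0.5|·12 = 6.

E[U] = 5, σ_U = 6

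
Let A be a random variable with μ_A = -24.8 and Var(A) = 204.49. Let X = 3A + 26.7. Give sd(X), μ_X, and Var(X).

sd(X) = 42.9, μ_X = -47.7, Var(X) = 1840.41

X = 3A + 26.7 is linear with a = 3, b = 26.7.
sd(A) = √204.49 = 14.3.
sd(X) = |a|·sd(A) = |3|·14.3 = 42.9.
μ_X = a·μ_A + b = 3·(-24.8) + 26.7 = -47.7.
Var(X) = a²·Var(A) = 3²·204.49 = 1840.41 (the additive constant 26.7 does not affect variance).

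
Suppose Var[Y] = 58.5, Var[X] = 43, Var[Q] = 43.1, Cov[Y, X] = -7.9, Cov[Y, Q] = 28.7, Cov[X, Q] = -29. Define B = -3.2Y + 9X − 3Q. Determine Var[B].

Var[B] = 7042.02

Var[B] = a²·Var[Y] + b²·Var[X] + c²·Var[Q] + 2ab·Cov[Y, X] + 2ac·Cov[Y, Q] + 2bc·Cov[X, Q], with a = -3.2, b = 9, c = -3.
= 599.04 + 3483 + 387.9 + 455.04 + 551.04 + 1566
= 7042.02.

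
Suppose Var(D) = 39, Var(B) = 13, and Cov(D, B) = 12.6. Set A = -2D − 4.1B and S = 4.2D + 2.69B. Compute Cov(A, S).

Cov(A, S) = -755.737

By bilinearity, Cov(A, S) = ac·Var(D) + bd·Var(B) + (ad+bc)·Cov(D, B), with a=-2, b=-4.1, c=4.2, d=2.69.
ac·Var(D) = (-2)·4.2·39 = -327.6
bd·Var(B) = (-4.1)·2.69·13 = -143.377
(ad+bc)·Cov(D, B) = (-22.6)·12.6 = -284.76
Cov(A, S) = -327.6 + (-143.377) + (-284.76) = -755.737.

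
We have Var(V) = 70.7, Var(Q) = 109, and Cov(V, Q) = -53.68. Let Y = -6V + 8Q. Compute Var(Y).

Var(Y) = a²·Var(V) + b²·Var(Q) + 2ab·Cov(V, Q) with a = -6, b = 8.
= (-6)²·70.7 + 8²·109 + 2·(-6)·8·(-53.68)
= 2545.2 + 6976 + 5153.28 = 14674.48.

Var(Y) = 14674.48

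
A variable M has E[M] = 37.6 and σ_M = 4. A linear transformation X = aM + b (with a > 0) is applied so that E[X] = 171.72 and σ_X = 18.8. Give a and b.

a = 4.7, b = -5

σ_X = a·σ_M (a > 0), so a = 18.8/4 = 4.7.
E[X] = a·E[M] + b, so b = 171.72 − 4.7·37.6 = -5.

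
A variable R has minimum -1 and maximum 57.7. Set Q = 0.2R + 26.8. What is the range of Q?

Range(Q) = 11.74

Range of R = 57.7 − (-1) = 58.7.
Range(Q) = |a|·Range(R) = |0.2|·58.7 = 11.74.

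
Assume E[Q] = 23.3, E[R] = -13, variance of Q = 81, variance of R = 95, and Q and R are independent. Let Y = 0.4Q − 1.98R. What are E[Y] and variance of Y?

E[Y] = 35.06, variance of Y = 385.398

E[Y] = 0.4·E[Q] + (-1.98)·E[R] = 0.4·23.3 + (-1.98)·(-13) = 35.06.
variance of Y = a²·variance of Q + b²·variance of R + 2ab·covariance of Q and R with a = 0.4, b = -1.98.
Independence gives covariance of Q and R = 0.
= 0.4²·81 + (-1.98)²·95 + 2·0.4·(-1.98)·0
= 12.96 + 372.438 + 0 = 385.398.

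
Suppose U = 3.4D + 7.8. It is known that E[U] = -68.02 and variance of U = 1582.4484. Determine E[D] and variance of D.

From U = 3.4D + 7.8: E[U] = a·E[D] + b, so E[D] = (E[U] − b)/a = (-68.02 − 7.8)/3.4 = -22.3.
variance of U = a²·variance of D, so variance of D = 1582.4484/3.4² = 136.89.

E[D] = -22.3, variance of D = 136.89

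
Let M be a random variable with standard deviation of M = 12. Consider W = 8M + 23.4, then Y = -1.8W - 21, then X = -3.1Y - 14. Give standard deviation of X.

standard deviation of X = 535.68

standard deviation of W = |8|·12 = 96.
standard deviation of Y = |-1.8|·96 = 172.8.
standard deviation of X = |-3.1|·172.8 = 535.68.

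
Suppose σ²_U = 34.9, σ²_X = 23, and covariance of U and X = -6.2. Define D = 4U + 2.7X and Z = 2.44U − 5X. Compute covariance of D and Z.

By bilinearity, covariance of D and Z = ac·σ²_U + bd·σ²_X + (ad+bc)·covariance of U and X, with a=4, b=2.7, c=2.44, d=-5.
ac·σ²_U = 4·2.44·34.9 = 340.624
bd·σ²_X = 2.7·(-5)·23 = -310.5
(ad+bc)·covariance of U and X = (-13.412)·(-6.2) = 83.1544
covariance of D and Z = 340.624 + (-310.5) + 83.1544 = 113.2784.

covariance of D and Z = 113.2784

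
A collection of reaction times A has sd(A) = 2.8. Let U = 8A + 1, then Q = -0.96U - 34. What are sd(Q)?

sd(U) = |8|·2.8 = 22.4.
sd(Q) = |-0.96|·22.4 = 21.504.

sd(Q) = 21.504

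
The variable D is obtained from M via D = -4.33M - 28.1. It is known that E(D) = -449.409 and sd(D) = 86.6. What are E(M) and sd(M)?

From D = -4.33M - 28.1: E(D) = a·E(M) + b, so E(M) = (E(D) − b)/a = (-449.409 − (-28.1))/(-4.33) = 97.3.
sd(D) = |a|·sd(M), so sd(M) = 86.6/|-4.33| = 20.

E(M) = 97.3, sd(M) = 20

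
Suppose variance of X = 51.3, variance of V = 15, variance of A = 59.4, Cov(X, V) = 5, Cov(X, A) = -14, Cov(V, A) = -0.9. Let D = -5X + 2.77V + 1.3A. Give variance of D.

variance of D = 1534.9977

variance of D = a²·variance of X + b²·variance of V + c²·variance of A + 2ab·Cov(X, V) + 2ac·Cov(X, A) + 2bc·Cov(V, A), with a = -5, b = 2.77, c = 1.3.
= 1282.5 + 115.0935 + 100.386 + (-138.5) + 182 + (-6.4818)
= 1534.9977.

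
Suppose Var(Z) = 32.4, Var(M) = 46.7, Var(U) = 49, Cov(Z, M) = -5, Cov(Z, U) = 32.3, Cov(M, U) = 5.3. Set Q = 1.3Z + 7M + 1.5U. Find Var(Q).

Var(Q) = a²·Var(Z) + b²·Var(M) + c²·Var(U) + 2ab·Cov(Z, M) + 2ac·Cov(Z, U) + 2bc·Cov(M, U), with a = 1.3, b = 7, c = 1.5.
= 54.756 + 2288.3 + 110.25 + (-91) + 125.97 + 111.3
= 2599.576.

Var(Q) = 2599.576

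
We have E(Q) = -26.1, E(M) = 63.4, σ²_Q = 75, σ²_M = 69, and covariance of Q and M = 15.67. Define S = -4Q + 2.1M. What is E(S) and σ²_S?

E(S) = 237.54, σ²_S = 1241.034

E(S) = (-4)·E(Q) + 2.1·E(M) = (-4)·(-26.1) + 2.1·63.4 = 237.54.
σ²_S = a²·σ²_Q + b²·σ²_M + 2ab·covariance of Q and M with a = -4, b = 2.1.
= (-4)²·75 + 2.1²·69 + 2·(-4)·2.1·15.67
= 1200 + 304.29 + (-263.256) = 1241.034.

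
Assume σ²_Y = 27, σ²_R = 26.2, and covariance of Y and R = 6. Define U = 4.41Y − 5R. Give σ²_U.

σ²_U = 915.4987

σ²_U = a²·σ²_Y + b²·σ²_R + 2ab·covariance of Y and R with a = 4.41, b = -5.
= 4.41²·27 + (-5)²·26.2 + 2·4.41·(-5)·6
= 525.0987 + 655 + (-264.6) = 915.4987.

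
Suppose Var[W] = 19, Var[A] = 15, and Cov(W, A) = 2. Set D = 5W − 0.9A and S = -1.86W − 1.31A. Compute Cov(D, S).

Cov(D, S) = -168.767

By bilinearity, Cov(D, S) = ac·Var[W] + bd·Var[A] + (ad+bc)·Cov(W, A), with a=5, b=-0.9, c=-1.86, d=-1.31.
ac·Var[W] = 5·(-1.86)·19 = -176.7
bd·Var[A] = (-0.9)·(-1.31)·15 = 17.685
(ad+bc)·Cov(W, A) = (-4.876)·2 = -9.752
Cov(D, S) = -176.7 + 17.685 + (-9.752) = -168.767.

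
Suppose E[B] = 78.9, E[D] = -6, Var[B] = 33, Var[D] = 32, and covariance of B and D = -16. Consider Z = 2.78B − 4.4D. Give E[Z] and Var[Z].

E[Z] = 2.78·E[B] + (-4.4)·E[D] = 2.78·78.9 + (-4.4)·(-6) = 245.742.
Var[Z] = a²·Var[B] + b²·Var[D] + 2ab·covariance of B and D with a = 2.78, b = -4.4.
= 2.78²·33 + (-4.4)²·32 + 2·2.78·(-4.4)·(-16)
= 255.0372 + 619.52 + 391.424 = 1265.9812.

E[Z] = 245.742, Var[Z] = 1265.9812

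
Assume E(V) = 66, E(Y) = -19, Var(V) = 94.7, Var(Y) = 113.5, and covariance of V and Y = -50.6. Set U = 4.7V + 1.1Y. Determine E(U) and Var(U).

E(U) = 289.3, Var(U) = 1706.054

E(U) = 4.7·E(V) + 1.1·E(Y) = 4.7·66 + 1.1·(-19) = 289.3.
Var(U) = a²·Var(V) + b²·Var(Y) + 2ab·covariance of V and Y with a = 4.7, b = 1.1.
= 4.7²·94.7 + 1.1²·113.5 + 2·4.7·1.1·(-50.6)
= 2091.923 + 137.335 + (-523.204) = 1706.054.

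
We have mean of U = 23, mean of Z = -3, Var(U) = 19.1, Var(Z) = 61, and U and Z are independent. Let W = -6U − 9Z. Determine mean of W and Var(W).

mean of W = -111, Var(W) = 5628.6

mean of W = (-6)·mean of U + (-9)·mean of Z = (-6)·23 + (-9)·(-3) = -111.
Var(W) = a²·Var(U) + b²·Var(Z) + 2ab·Cov[U, Z] with a = -6, b = -9.
Independence gives Cov[U, Z] = 0.
= (-6)²·19.1 + (-9)²·61 + 2·(-6)·(-9)·0
= 687.6 + 4941 + 0 = 5628.6.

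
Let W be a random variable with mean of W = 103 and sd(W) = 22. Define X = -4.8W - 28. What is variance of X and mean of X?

X = -4.8W - 28 is linear with a = -4.8, b = -28.
variance of W = 22² = 484.
variance of X = a²·variance of W = (-4.8)²·484 = 11151.36 (the additive constant -28 does not affect variance).
mean of X = a·mean of W + b = (-4.8)·103 + (-28) = -522.4.

variance of X = 11151.36, mean of X = -522.4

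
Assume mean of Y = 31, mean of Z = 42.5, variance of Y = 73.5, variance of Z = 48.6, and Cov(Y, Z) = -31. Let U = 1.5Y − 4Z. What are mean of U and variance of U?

mean of U = -123.5, variance of U = 1314.975

mean of U = 1.5·mean of Y + (-4)·mean of Z = 1.5·31 + (-4)·42.5 = -123.5.
variance of U = a²·variance of Y + b²·variance of Z + 2ab·Cov(Y, Z) with a = 1.5, b = -4.
= 1.5²·73.5 + (-4)²·48.6 + 2·1.5·(-4)·(-31)
= 165.375 + 777.6 + 372 = 1314.975.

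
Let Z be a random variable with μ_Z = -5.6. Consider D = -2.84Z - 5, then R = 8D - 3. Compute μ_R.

μ_D = (-2.84)·(-5.6) + (-5) = 10.904.
μ_R = 8·10.904 + (-3) = 84.232.

μ_R = 84.232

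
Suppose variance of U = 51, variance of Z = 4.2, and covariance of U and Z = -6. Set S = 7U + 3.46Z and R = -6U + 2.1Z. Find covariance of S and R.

covariance of S and R = -2075.1228

By bilinearity, covariance of S and R = ac·variance of U + bd·variance of Z + (ad+bc)·covariance of U and Z, with a=7, b=3.46, c=-6, d=2.1.
ac·variance of U = 7·(-6)·51 = -2142
bd·variance of Z = 3.46·2.1·4.2 = 30.5172
(ad+bc)·covariance of U and Z = (-6.06)·(-6) = 36.36
covariance of S and R = -2142 + 30.5172 + 36.36 = -2075.1228.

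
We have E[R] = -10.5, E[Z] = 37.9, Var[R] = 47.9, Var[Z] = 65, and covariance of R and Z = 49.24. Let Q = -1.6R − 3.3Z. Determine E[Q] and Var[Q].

E[Q] = -108.27, Var[Q] = 1350.4484

E[Q] = (-1.6)·E[R] + (-3.3)·E[Z] = (-1.6)·(-10.5) + (-3.3)·37.9 = -108.27.
Var[Q] = a²·Var[R] + b²·Var[Z] + 2ab·covariance of R and Z with a = -1.6, b = -3.3.
= (-1.6)²·47.9 + (-3.3)²·65 + 2·(-1.6)·(-3.3)·49.24
= 122.624 + 707.85 + 519.9744 = 1350.4484.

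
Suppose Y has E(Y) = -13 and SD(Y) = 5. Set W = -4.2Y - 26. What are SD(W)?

SD(W) = 21

W = -4.2Y - 26 is linear with a = -4.2, b = -26.
SD(W) = |a|·SD(Y) = |-4.2|·5 = 21.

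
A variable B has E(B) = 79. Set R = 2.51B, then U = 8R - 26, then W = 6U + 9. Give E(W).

E(R) = 2.51·79 = 198.29.
E(U) = 8·198.29 + (-26) = 1560.32.
E(W) = 6·1560.32 + 9 = 9370.92.

E(W) = 9370.92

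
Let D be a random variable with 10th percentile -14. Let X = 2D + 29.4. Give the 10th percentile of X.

10th percentile of X = 1.4

Since a = 2 > 0 the transformation is increasing, so the 10th percentile of X = a·(P_{10} of D) + b = 2·(-14) + 29.4 = 1.4.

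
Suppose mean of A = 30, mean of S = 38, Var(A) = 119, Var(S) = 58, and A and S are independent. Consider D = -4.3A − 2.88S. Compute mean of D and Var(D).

mean of D = (-4.3)·mean of A + (-2.88)·mean of S = (-4.3)·30 + (-2.88)·38 = -238.44.
Var(D) = a²·Var(A) + b²·Var(S) + 2ab·Cov(A, S) with a = -4.3, b = -2.88.
Independence gives Cov(A, S) = 0.
= (-4.3)²·119 + (-2.88)²·58 + 2·(-4.3)·(-2.88)·0
= 2200.31 + 481.0752 + 0 = 2681.3852.

mean of D = -238.44, Var(D) = 2681.3852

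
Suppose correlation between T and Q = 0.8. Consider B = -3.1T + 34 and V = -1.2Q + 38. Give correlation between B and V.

correlation between B and V = 0.8

Linear rescalings preserve correlation up to sign; here the slopes -3.1 and -1.2 have the same sign, so correlation between B and V = correlation between T and Q = 0.8.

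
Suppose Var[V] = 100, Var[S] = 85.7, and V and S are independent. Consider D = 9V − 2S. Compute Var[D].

Var[D] = a²·Var[V] + b²·Var[S] + 2ab·Cov(V, S) with a = 9, b = -2.
Independence gives Cov(V, S) = 0.
= 9²·100 + (-2)²·85.7 + 2·9·(-2)·0
= 8100 + 342.8 + 0 = 8442.8.

Var[D] = 8442.8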